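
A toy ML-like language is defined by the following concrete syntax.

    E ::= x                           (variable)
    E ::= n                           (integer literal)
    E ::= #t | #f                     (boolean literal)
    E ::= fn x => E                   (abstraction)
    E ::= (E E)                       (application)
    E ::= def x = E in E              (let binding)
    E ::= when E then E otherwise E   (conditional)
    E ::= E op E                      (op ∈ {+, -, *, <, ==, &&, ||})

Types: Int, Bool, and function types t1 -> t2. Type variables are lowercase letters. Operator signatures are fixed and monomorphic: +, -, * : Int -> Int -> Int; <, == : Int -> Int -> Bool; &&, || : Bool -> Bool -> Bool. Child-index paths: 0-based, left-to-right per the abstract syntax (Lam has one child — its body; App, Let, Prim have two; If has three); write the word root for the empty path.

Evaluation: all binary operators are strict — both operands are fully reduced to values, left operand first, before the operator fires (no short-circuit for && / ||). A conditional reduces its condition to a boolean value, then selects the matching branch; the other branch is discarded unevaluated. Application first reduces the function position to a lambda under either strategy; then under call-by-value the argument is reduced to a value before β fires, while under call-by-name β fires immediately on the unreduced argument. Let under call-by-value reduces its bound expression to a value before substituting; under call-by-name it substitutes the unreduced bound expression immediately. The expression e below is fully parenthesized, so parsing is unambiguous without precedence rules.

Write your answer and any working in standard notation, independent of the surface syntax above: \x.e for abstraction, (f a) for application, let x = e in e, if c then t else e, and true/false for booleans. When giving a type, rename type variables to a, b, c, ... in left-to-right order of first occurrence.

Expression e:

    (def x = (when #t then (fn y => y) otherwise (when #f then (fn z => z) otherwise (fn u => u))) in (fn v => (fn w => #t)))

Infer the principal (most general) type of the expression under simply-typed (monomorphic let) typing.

Trace:
  unify Bool ~ Bool
y : a
\y._ : a -> a
  unify Bool ~ Bool
z : b
\z._ : b -> b
u : c
\u._ : c -> c
  unify b -> b ~ c -> c
  unify b ~ c
  unify c ~ c
  unify a -> a ~ c -> c
  unify a ~ c
  unify c ~ c
let x : c -> c
\w._ : e -> Bool
\v._ : d -> e -> Bool

Answer: a -> b -> Bool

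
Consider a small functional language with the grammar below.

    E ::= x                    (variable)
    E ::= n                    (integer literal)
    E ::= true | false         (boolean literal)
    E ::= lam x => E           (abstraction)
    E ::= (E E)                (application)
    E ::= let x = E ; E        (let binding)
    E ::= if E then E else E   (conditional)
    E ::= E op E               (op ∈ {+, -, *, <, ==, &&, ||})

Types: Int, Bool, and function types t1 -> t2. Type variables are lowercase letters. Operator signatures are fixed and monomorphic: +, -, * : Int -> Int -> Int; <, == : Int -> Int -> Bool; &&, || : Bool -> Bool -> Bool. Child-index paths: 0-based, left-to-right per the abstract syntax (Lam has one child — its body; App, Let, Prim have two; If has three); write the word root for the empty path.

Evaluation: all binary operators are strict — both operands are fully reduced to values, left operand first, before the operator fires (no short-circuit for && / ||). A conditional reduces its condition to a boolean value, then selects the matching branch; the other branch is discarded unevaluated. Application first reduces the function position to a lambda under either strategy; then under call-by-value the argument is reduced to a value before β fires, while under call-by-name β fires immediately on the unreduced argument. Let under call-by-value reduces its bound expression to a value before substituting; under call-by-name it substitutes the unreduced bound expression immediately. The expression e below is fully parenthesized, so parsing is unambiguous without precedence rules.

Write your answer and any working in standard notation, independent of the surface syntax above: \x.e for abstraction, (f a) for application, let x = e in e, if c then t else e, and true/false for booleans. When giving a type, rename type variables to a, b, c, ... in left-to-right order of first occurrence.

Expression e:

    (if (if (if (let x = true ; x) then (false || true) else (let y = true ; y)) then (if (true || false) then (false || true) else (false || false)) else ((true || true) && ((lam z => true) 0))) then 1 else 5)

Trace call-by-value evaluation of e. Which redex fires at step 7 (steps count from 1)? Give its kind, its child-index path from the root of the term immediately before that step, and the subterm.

Answer: delta at 0 : (false || true)

Working:
step 0: (if (if (if (let x = true in x) then (false || true) else (let y = true in y)) then (if (true || false) then (false || true) else (false || false)) else ((true || true) && ((\z.true) 0))) then 1 else 5)
step 1: [let@0.0.0] (if (if (if true then (false || true) else (let y = true in y)) then (if (true || false) then (false || true) else (false || false)) else ((true || true) && ((\z.true) 0))) then 1 else 5)
step 2: [if@0.0] (if (if (false || true) then (if (true || false) then (false || true) else (false || false)) else ((true || true) && ((\z.true) 0))) then 1 else 5)
step 3: [delta@0.0] (if (if true then (if (true || false) then (false || true) else (false || false)) else ((true || true) && ((\z.true) 0))) then 1 else 5)
step 4: [if@0] (if (if (true || false) then (false || true) else (false || false)) then 1 else 5)
step 5: [delta@0.0] (if (if true then (false || true) else (false || false)) then 1 else 5)
step 6: [if@0] (if (false || true) then 1 else 5)
step 7: [delta@0] (if true then 1 else 5)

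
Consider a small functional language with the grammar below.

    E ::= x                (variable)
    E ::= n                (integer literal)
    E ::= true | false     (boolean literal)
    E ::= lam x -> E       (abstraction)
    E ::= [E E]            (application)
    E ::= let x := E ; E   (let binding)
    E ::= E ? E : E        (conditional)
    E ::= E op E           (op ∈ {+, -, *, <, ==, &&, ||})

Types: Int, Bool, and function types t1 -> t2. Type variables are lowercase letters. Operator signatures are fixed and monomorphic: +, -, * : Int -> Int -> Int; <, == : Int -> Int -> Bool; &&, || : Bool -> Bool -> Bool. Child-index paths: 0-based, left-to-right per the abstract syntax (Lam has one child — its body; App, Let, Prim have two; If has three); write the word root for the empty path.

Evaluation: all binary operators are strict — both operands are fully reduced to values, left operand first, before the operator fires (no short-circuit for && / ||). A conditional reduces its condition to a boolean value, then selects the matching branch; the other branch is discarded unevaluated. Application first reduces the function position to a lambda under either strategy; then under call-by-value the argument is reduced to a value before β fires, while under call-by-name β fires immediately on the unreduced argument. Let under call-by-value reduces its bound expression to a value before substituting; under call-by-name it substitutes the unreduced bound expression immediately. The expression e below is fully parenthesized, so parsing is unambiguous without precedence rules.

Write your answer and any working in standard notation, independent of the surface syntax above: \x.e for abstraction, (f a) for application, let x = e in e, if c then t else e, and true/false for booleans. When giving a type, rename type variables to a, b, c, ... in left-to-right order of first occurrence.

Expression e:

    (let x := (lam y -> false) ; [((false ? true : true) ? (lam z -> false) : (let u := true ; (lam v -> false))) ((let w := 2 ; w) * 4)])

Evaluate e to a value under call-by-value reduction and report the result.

Derivation:
step 0: (let x = (\y.false) in ((if (if false then true else true) then (\z.false) else (let u = true in (\v.false))) ((let w = 2 in w) * 4)))
step 1: [let@root] ((if (if false then true else true) then (\z.false) else (let u = true in (\v.false))) ((let w = 2 in w) * 4))
step 2: [if@0.0] ((if true then (\z.false) else (let u = true in (\v.false))) ((let w = 2 in w) * 4))
step 3: [if@0] ((\z.false) ((let w = 2 in w) * 4))
step 4: [let@1.0] ((\z.false) (2 * 4))
step 5: [delta@1] ((\z.false) 8)
step 6: [beta@root] false

Answer: false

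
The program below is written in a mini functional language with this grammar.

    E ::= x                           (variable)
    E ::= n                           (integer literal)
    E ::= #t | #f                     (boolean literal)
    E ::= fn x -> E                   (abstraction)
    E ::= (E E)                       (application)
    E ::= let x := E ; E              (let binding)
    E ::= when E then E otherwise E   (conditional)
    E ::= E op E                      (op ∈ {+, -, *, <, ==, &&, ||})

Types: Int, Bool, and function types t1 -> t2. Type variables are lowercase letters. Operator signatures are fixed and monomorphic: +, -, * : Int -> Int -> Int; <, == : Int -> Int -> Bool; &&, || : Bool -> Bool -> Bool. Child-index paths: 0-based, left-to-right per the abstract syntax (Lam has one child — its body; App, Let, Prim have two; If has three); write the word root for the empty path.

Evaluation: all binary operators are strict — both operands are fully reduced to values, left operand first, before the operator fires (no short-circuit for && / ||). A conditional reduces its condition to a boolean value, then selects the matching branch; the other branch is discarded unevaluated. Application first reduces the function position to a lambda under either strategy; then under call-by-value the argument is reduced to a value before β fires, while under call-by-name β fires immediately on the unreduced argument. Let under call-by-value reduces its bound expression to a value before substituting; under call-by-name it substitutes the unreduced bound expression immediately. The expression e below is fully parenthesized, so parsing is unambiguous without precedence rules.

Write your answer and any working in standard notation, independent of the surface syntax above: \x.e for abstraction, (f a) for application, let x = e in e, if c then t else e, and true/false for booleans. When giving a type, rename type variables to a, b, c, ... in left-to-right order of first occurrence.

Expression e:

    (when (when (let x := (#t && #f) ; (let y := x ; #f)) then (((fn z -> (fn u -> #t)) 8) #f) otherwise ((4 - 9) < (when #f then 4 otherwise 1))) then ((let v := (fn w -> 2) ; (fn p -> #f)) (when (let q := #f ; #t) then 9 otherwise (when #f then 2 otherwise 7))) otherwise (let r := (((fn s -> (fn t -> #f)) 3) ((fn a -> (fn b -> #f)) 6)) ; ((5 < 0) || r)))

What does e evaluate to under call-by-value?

Answer: false

Trace:
step 0: (if (if (let x = (true && false) in (let y = x in false)) then (((\z.(\u.true)) 8) false) else ((4 - 9) < (if false then 4 else 1))) then ((let v = (\w.2) in (\p.false)) (if (let q = false in true) then 9 else (if false then 2 else 7))) else (let r = (((\s.(\t.false)) 3) ((\a.(\b.false)) 6)) in ((5 < 0) || r)))
step 1: [delta@0.0.0] (if (if (let x = false in (let y = x in false)) then (((\z.(\u.true)) 8) false) else ((4 - 9) < (if false then 4 else 1))) then ((let v = (\w.2) in (\p.false)) (if (let q = false in true) then 9 else (if false then 2 else 7))) else (let r = (((\s.(\t.false)) 3) ((\a.(\b.false)) 6)) in ((5 < 0) || r)))
step 2: [let@0.0] (if (if (let y = false in false) then (((\z.(\u.true)) 8) false) else ((4 - 9) < (if false then 4 else 1))) then ((let v = (\w.2) in (\p.false)) (if (let q = false in true) then 9 else (if false then 2 else 7))) else (let r = (((\s.(\t.false)) 3) ((\a.(\b.false)) 6)) in ((5 < 0) || r)))
step 3: [let@0.0] (if (if false then (((\z.(\u.true)) 8) false) else ((4 - 9) < (if false then 4 else 1))) then ((let v = (\w.2) in (\p.false)) (if (let q = false in true) then 9 else (if false then 2 else 7))) else (let r = (((\s.(\t.false)) 3) ((\a.(\b.false)) 6)) in ((5 < 0) || r)))
step 4: [if@0] (if ((4 - 9) < (if false then 4 else 1)) then ((let v = (\w.2) in (\p.false)) (if (let q = false in true) then 9 else (if false then 2 else 7))) else (let r = (((\s.(\t.false)) 3) ((\a.(\b.false)) 6)) in ((5 < 0) || r)))
step 5: [delta@0.0] (if (-5 < (if false then 4 else 1)) then ((let v = (\w.2) in (\p.false)) (if (let q = false in true) then 9 else (if false then 2 else 7))) else (let r = (((\s.(\t.false)) 3) ((\a.(\b.false)) 6)) in ((5 < 0) || r)))
step 6: [if@0.1] (if (-5 < 1) then ((let v = (\w.2) in (\p.false)) (if (let q = false in true) then 9 else (if false then 2 else 7))) else (let r = (((\s.(\t.false)) 3) ((\a.(\b.false)) 6)) in ((5 < 0) || r)))
step 7: [delta@0] (if true then ((let v = (\w.2) in (\p.false)) (if (let q = false in true) then 9 else (if false then 2 else 7))) else (let r = (((\s.(\t.false)) 3) ((\a.(\b.false)) 6)) in ((5 < 0) || r)))
step 8: [if@root] ((let v = (\w.2) in (\p.false)) (if (let q = false in true) then 9 else (if false then 2 else 7)))
step 9: [let@0] ((\p.false) (if (let q = false in true) then 9 else (if false then 2 else 7)))
step 10: [let@1.0] ((\p.false) (if true then 9 else (if false then 2 else 7)))
step 11: [if@1] ((\p.false) 9)
step 12: [beta@root] false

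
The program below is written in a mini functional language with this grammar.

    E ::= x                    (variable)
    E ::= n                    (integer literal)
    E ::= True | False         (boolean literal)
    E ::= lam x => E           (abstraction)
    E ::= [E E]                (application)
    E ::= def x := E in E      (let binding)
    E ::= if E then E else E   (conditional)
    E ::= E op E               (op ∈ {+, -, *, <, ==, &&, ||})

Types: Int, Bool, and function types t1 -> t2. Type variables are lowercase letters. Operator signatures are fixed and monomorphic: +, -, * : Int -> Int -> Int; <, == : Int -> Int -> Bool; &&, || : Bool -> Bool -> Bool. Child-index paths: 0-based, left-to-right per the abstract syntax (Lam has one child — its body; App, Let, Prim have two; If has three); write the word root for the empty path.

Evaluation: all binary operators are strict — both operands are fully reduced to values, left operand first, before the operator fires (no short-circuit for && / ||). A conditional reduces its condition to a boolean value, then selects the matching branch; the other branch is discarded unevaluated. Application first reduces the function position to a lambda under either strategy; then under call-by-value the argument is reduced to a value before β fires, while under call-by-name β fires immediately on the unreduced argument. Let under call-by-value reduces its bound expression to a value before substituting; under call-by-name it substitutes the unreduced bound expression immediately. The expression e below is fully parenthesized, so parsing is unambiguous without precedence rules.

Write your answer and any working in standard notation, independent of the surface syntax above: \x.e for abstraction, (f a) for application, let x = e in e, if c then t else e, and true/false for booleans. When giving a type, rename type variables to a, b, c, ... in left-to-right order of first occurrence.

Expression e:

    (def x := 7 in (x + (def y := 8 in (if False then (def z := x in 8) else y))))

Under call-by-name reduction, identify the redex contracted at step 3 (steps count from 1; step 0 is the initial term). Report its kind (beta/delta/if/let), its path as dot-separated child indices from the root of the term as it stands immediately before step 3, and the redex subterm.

Derivation:
step 0: (let x = 7 in (x + (let y = 8 in (if false then (let z = x in 8) else y))))
step 1: [let@root] (7 + (let y = 8 in (if false then (let z = 7 in 8) else y)))
step 2: [let@1] (7 + (if false then (let z = 7 in 8) else 8))
step 3: [if@1] (7 + 8)

Answer: if at 1 : (if false then (let z = 7 in 8) else 8)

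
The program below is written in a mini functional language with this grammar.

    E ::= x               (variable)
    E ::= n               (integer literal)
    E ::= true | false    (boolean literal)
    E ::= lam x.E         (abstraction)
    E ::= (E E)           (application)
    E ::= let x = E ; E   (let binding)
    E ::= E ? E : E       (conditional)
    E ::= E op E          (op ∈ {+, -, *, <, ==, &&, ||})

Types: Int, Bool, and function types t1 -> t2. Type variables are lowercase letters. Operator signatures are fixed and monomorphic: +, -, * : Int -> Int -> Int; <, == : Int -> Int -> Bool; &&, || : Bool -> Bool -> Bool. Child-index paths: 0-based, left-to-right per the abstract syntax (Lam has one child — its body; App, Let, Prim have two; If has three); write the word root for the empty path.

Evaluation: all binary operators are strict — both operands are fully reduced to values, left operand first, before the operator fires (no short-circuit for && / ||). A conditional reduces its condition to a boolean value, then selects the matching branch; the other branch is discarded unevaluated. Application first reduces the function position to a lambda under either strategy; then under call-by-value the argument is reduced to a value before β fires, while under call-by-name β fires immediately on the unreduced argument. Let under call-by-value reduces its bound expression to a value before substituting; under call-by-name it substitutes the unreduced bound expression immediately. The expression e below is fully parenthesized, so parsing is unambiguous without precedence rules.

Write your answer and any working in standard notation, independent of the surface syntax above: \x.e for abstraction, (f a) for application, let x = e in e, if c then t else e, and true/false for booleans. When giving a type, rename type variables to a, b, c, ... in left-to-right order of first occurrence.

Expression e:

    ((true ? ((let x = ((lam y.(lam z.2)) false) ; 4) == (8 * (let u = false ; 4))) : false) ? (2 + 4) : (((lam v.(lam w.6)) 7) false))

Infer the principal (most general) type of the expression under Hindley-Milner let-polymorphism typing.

Answer: Int

Working:
  unify Bool ~ Bool
\z._ : b -> Int
\y._ : a -> b -> Int
  unify a -> b -> Int ~ Bool -> c
  unify a ~ Bool
  unify b -> Int ~ c
_ _ : b -> Int
let x : forall. b -> Int
  unify Int ~ Int
  unify Int ~ Int
let u : Bool
  unify Int ~ Int
  unify Int ~ Int
  unify Bool ~ Bool
  unify Bool ~ Bool
  unify Int ~ Int
  unify Int ~ Int
\w._ : e -> Int
\v._ : d -> e -> Int
  unify d -> e -> Int ~ Int -> f
  unify d ~ Int
  unify e -> Int ~ f
_ _ : e -> Int
  unify e -> Int ~ Bool -> g
  unify e ~ Bool
  unify Int ~ g
_ _ : Int
  unify Int ~ Int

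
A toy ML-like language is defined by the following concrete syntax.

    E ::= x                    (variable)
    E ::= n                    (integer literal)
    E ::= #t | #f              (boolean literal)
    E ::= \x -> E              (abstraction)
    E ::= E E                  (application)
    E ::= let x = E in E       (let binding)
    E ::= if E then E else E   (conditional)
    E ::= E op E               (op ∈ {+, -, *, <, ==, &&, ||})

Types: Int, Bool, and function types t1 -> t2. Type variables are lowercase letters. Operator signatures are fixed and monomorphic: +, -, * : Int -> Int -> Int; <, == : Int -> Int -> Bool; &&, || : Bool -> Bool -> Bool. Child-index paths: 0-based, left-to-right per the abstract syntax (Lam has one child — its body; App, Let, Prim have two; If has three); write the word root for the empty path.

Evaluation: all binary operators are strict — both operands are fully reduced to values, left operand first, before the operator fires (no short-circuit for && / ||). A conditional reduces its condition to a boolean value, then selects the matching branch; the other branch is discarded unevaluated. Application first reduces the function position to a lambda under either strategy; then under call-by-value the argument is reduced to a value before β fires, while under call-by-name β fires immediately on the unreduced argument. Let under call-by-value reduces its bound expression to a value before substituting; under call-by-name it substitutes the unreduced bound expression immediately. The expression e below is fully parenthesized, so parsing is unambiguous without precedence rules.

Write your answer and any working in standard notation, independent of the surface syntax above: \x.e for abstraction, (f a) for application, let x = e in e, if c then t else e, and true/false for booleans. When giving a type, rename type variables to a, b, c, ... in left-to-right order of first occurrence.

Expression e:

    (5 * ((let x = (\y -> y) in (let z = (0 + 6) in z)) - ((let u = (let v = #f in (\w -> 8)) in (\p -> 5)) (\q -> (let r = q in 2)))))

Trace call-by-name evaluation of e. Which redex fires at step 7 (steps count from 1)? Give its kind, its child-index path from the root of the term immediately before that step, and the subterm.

Working:
step 0: (5 * ((let x = (\y.y) in (let z = (0 + 6) in z)) - ((let u = (let v = false in (\w.8)) in (\p.5)) (\q.(let r = q in 2)))))
step 1: [let@1.0] (5 * ((let z = (0 + 6) in z) - ((let u = (let v = false in (\w.8)) in (\p.5)) (\q.(let r = q in 2)))))
step 2: [let@1.0] (5 * ((0 + 6) - ((let u = (let v = false in (\w.8)) in (\p.5)) (\q.(let r = q in 2)))))
step 3: [delta@1.0] (5 * (6 - ((let u = (let v = false in (\w.8)) in (\p.5)) (\q.(let r = q in 2)))))
step 4: [let@1.1.0] (5 * (6 - ((\p.5) (\q.(let r = q in 2)))))
step 5: [beta@1.1] (5 * (6 - 5))
step 6: [delta@1] (5 * 1)
step 7: [delta@root] 5

Answer: delta at root : (5 * 1)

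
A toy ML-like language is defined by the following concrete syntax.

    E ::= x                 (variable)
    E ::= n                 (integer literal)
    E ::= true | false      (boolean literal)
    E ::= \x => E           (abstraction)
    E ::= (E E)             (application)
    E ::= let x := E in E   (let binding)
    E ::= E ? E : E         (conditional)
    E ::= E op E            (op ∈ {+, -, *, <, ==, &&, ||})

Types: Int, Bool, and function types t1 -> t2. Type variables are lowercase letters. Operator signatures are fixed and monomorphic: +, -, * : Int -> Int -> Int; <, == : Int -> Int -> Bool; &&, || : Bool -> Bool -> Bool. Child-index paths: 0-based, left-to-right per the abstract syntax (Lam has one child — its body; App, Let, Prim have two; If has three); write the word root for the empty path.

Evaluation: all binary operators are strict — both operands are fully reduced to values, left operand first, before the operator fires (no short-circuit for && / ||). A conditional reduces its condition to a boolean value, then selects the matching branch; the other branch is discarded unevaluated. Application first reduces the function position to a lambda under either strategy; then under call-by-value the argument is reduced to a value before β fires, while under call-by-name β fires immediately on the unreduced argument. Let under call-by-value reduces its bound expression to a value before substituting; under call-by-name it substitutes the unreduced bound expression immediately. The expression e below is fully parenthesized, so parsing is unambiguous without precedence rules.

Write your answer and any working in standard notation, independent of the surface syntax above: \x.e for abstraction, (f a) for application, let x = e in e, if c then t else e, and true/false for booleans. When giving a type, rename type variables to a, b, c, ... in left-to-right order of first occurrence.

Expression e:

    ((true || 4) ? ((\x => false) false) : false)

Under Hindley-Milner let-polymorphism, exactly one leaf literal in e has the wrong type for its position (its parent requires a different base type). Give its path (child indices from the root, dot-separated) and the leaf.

Working:
  unify Bool ~ Bool
  unify Int ~ Bool
  FAIL: mismatch Int ~ Bool

Answer: 0.1 : 4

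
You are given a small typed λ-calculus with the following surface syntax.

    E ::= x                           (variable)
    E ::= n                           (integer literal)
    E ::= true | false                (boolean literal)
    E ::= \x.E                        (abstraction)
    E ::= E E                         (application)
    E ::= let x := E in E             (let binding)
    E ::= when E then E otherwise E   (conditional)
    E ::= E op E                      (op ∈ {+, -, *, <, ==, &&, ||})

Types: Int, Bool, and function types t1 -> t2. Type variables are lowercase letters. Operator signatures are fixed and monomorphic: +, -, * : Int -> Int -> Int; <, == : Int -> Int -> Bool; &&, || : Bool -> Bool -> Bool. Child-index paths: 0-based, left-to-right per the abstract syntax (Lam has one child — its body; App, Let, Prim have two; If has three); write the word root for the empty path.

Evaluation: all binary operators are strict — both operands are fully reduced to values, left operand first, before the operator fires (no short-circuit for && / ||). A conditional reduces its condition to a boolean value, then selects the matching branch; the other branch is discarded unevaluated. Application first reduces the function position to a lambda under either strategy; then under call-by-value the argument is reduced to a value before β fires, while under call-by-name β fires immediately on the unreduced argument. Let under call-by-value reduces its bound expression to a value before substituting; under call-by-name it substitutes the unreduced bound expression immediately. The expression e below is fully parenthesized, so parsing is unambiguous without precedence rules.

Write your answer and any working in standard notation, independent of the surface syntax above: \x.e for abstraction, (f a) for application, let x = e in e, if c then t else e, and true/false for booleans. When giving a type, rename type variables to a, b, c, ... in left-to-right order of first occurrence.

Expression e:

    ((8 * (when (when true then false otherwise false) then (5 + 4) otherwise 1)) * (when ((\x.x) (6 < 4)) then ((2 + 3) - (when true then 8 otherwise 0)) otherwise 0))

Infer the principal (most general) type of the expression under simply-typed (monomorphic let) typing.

Trace:
  unify Int ~ Int
  unify Bool ~ Bool
  unify Bool ~ Bool
  unify Bool ~ Bool
  unify Int ~ Int
  unify Int ~ Int
  unify Int ~ Int
  unify Int ~ Int
  unify Int ~ Int
x : a
\x._ : a -> a
  unify Int ~ Int
  unify Int ~ Int
  unify a -> a ~ Bool -> b
  unify a ~ Bool
  unify Bool ~ b
_ _ : Bool
  unify Bool ~ Bool
  unify Int ~ Int
  unify Int ~ Int
  unify Int ~ Int
  unify Bool ~ Bool
  unify Int ~ Int
  unify Int ~ Int
  unify Int ~ Int
  unify Int ~ Int

Answer: Int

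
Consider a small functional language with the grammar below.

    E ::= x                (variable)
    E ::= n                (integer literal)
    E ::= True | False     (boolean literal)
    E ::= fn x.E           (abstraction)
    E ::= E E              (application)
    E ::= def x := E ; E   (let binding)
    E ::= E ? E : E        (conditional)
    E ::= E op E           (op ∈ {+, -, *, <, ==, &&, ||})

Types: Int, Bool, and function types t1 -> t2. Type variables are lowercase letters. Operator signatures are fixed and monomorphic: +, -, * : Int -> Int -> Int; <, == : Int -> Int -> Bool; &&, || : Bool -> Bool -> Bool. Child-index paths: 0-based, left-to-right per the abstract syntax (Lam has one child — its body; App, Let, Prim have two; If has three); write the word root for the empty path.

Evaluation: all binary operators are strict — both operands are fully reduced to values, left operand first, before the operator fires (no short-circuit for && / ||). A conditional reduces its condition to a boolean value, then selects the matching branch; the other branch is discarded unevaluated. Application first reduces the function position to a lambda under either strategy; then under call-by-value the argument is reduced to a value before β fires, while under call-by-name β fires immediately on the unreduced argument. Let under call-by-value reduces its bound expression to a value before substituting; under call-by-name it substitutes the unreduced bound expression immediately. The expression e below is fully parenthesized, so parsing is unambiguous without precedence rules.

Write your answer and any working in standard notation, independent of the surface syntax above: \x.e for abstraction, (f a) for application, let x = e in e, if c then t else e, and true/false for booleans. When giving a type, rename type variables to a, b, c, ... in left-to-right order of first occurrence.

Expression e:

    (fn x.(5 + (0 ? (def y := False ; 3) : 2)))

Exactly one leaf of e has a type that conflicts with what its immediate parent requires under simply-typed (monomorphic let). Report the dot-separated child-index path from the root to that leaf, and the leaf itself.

Trace:
  unify Int ~ Int
  unify Int ~ Bool
  FAIL: mismatch Int ~ Bool

Answer: 0.1.0 : 0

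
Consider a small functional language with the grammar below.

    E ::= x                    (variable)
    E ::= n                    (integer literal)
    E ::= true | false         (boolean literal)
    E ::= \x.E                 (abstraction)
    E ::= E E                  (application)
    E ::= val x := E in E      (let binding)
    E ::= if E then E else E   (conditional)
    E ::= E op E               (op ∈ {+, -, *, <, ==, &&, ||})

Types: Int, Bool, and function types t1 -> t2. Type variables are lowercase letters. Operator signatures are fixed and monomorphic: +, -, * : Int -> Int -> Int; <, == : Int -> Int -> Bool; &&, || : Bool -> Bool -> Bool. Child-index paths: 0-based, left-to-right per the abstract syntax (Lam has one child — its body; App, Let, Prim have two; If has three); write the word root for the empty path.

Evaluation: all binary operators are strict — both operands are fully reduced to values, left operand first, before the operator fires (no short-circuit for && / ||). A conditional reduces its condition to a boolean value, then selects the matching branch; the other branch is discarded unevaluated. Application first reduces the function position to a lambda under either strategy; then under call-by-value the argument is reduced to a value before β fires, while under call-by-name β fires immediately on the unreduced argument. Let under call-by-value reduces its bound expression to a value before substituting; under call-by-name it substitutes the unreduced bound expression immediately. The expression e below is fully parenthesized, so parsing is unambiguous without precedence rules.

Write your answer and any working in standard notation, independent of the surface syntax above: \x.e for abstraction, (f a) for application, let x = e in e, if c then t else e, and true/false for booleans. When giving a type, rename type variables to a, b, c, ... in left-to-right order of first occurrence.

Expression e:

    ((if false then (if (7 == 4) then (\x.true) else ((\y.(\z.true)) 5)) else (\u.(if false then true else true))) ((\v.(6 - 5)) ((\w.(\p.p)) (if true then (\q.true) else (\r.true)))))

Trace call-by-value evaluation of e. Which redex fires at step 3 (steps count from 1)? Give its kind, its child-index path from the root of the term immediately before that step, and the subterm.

Answer: beta at 1.1 : ((\w.(\p.p)) (\q.true))

Derivation:
step 0: ((if false then (if (7 == 4) then (\x.true) else ((\y.(\z.true)) 5)) else (\u.(if false then true else true))) ((\v.(6 - 5)) ((\w.(\p.p)) (if true then (\q.true) else (\r.true)))))
step 1: [if@0] ((\u.(if false then true else true)) ((\v.(6 - 5)) ((\w.(\p.p)) (if true then (\q.true) else (\r.true)))))
step 2: [if@1.1.1] ((\u.(if false then true else true)) ((\v.(6 - 5)) ((\w.(\p.p)) (\q.true))))
step 3: [beta@1.1] ((\u.(if false then true else true)) ((\v.(6 - 5)) (\p.p)))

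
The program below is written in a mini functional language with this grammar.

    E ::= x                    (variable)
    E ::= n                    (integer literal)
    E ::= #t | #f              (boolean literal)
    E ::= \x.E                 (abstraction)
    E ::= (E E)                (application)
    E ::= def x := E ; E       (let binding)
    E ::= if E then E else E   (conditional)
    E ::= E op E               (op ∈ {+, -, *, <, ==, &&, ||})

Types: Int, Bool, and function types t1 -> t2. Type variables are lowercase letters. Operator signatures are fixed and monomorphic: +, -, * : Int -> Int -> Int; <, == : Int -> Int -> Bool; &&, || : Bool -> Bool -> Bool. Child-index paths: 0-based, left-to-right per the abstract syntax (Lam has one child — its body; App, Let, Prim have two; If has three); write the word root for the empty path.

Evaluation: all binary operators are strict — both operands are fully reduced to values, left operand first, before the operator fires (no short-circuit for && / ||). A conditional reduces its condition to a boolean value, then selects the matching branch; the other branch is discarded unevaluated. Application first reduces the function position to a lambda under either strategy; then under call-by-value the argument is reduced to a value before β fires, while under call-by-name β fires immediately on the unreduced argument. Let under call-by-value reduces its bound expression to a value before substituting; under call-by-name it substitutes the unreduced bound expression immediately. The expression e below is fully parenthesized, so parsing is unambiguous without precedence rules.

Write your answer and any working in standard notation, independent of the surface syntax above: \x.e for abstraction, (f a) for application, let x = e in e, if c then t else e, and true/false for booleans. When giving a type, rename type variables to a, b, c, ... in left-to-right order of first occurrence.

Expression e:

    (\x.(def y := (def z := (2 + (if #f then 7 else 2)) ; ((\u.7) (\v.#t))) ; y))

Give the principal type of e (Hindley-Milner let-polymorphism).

Trace:
  unify Int ~ Int
  unify Bool ~ Bool
  unify Int ~ Int
  unify Int ~ Int
let z : Int
\u._ : b -> Int
\v._ : c -> Bool
  unify b -> Int ~ (c -> Bool) -> d
  unify b ~ c -> Bool
  unify Int ~ d
_ _ : Int
let y : Int
y : Int
\x._ : a -> Int

Answer: a -> Int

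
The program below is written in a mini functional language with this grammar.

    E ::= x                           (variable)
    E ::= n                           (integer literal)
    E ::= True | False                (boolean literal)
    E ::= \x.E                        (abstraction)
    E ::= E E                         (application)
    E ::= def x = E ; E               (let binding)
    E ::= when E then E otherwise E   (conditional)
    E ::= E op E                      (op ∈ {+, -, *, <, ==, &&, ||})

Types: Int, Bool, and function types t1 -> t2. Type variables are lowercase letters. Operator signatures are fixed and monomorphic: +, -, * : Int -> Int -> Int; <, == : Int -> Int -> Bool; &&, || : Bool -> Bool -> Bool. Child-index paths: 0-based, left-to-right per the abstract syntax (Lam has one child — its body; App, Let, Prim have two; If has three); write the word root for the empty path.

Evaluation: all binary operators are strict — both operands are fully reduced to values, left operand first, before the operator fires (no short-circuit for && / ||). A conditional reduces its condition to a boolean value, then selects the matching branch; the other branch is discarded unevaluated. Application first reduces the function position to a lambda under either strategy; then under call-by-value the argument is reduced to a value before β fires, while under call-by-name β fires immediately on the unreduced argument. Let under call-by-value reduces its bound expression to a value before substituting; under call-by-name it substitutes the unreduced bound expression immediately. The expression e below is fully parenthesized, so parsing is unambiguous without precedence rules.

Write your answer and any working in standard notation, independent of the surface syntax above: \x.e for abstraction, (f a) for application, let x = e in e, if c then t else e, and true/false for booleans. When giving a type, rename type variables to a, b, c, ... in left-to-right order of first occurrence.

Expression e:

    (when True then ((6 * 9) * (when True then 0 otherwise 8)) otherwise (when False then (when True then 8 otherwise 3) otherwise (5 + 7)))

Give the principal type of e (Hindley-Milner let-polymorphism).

Derivation:
  unify Bool ~ Bool
  unify Int ~ Int
  unify Int ~ Int
  unify Int ~ Int
  unify Bool ~ Bool
  unify Int ~ Int
  unify Int ~ Int
  unify Bool ~ Bool
  unify Bool ~ Bool
  unify Int ~ Int
  unify Int ~ Int
  unify Int ~ Int
  unify Int ~ Int
  unify Int ~ Int

Answer: Int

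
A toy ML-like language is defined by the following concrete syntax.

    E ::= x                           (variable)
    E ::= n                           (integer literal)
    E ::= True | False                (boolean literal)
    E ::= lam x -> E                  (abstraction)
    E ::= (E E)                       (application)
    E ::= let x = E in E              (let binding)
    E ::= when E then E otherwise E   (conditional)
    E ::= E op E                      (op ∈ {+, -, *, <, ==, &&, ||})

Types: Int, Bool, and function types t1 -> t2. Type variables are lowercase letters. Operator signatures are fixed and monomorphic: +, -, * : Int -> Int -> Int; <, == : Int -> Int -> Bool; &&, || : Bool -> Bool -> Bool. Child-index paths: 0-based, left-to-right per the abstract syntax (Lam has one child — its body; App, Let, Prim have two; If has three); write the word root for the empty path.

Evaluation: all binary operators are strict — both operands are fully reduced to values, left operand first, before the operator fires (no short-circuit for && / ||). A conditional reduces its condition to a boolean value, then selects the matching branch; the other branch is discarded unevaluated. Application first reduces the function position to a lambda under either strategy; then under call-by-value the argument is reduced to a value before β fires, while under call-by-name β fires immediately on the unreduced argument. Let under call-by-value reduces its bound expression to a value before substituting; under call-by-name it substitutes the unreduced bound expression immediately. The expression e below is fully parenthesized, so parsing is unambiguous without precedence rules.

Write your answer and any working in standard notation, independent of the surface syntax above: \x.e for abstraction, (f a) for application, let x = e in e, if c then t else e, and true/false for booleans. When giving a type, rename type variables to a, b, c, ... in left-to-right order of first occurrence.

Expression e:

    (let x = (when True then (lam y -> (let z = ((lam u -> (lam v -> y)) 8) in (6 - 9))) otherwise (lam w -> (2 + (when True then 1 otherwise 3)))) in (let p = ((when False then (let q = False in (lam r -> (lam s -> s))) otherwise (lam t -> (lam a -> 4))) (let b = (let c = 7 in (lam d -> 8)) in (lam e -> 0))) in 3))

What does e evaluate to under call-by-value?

Answer: 3

Trace:
step 0: (let x = (if true then (\y.(let z = ((\u.(\v.y)) 8) in (6 - 9))) else (\w.(2 + (if true then 1 else 3)))) in (let p = ((if false then (let q = false in (\r.(\s.s))) else (\t.(\a.4))) (let b = (let c = 7 in (\d.8)) in (\e.0))) in 3))
step 1: [if@0] (let x = (\y.(let z = ((\u.(\v.y)) 8) in (6 - 9))) in (let p = ((if false then (let q = false in (\r.(\s.s))) else (\t.(\a.4))) (let b = (let c = 7 in (\d.8)) in (\e.0))) in 3))
step 2: [let@root] (let p = ((if false then (let q = false in (\r.(\s.s))) else (\t.(\a.4))) (let b = (let c = 7 in (\d.8)) in (\e.0))) in 3)
step 3: [if@0.0] (let p = ((\t.(\a.4)) (let b = (let c = 7 in (\d.8)) in (\e.0))) in 3)
step 4: [let@0.1.0] (let p = ((\t.(\a.4)) (let b = (\d.8) in (\e.0))) in 3)
step 5: [let@0.1] (let p = ((\t.(\a.4)) (\e.0)) in 3)
step 6: [beta@0] (let p = (\a.4) in 3)
step 7: [let@root] 3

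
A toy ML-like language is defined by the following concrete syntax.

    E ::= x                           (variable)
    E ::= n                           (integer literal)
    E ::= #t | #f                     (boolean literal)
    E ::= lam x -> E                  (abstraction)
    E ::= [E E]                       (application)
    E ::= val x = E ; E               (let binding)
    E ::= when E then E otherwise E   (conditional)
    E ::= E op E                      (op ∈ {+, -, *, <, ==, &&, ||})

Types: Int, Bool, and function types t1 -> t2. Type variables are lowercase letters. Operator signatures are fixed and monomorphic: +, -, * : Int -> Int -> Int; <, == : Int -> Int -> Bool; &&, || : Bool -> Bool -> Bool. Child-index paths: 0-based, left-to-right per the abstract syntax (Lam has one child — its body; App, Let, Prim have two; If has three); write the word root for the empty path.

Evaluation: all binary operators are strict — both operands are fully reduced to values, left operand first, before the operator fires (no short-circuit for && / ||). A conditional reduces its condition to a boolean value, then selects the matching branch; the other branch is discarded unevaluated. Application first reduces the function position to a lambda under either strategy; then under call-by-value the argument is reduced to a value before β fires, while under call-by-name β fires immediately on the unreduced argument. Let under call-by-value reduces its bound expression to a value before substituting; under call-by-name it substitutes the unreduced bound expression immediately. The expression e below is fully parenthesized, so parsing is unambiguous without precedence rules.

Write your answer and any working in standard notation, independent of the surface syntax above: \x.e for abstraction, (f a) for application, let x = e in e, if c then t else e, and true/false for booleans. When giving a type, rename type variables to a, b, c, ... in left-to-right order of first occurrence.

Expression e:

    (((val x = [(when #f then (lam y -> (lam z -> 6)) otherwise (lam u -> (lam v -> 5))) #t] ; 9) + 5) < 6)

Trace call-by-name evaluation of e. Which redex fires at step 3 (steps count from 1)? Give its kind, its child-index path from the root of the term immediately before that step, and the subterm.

Answer: delta at root : (14 < 6)

Trace:
step 0: (((let x = ((if false then (\y.(\z.6)) else (\u.(\v.5))) true) in 9) + 5) < 6)
step 1: [let@0.0] ((9 + 5) < 6)
step 2: [delta@0] (14 < 6)
step 3: [delta@root] false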